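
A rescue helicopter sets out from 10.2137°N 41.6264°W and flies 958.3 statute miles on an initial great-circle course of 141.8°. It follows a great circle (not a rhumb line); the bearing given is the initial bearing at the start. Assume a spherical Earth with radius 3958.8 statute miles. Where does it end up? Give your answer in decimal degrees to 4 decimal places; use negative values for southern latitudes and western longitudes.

latitude -0.7588°, longitude -33.1007°

Central angle δ = d/R = 0.242068 rad.
Converting: φ₁ = 0.178263 rad, θ = 2.474877 rad.
sin φ₂ = sin φ₁ cos δ + cos φ₁ sin δ cos θ = (0.177320)(0.970844) + (0.984153)(0.239711)(-0.785857) = -0.013243
φ₂ = asin(-0.013243) = -0.013244 rad = -0.7588°.
Then Δλ = atan2(0.145890, 0.973193) = 0.148801 rad, from sin θ sin δ cos φ₁ over cos δ − sin φ₁ sin φ₂.
λ₂ = -41.6264° + 8.5257° = -33.1007°.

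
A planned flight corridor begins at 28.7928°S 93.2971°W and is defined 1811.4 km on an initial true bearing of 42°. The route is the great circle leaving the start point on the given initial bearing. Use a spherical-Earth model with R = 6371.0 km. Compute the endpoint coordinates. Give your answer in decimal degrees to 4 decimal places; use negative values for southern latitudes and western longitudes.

δ = 1811.4/6371 = 0.284320 rad (16.2903°).
With φ₁ = -28.7928° = -0.502529 rad and θ = 42° = 0.733038 rad:
Applying the spherical law of cosines for sides, sin φ₂ = sin φ₁ cos δ + cos φ₁ sin δ cos θ = -0.279623, so φ₂ = -16.2377°.
Then Δλ = atan2(0.164489, 0.825174) = 0.196759 rad, from sin θ sin δ cos φ₁ over cos δ − sin φ₁ sin φ₂.
λ₂ = -93.2971° + 11.2735° = -82.0236°.

latitude -16.2377°, longitude -82.0236°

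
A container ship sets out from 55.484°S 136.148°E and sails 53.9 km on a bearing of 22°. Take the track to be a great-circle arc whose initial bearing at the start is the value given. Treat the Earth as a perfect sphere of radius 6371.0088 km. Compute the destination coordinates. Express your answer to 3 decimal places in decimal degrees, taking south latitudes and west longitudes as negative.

latitude -55.034°, longitude 136.465°

The arc subtends δ = 53.9/6371.0088 = 0.008460 rad at the centre.
Start latitude φ₁ = -0.968378 rad; initial bearing θ = 0.383972 rad.
Destination latitude: φ₂ = arcsin( sin φ₁ cos δ + cos φ₁ sin δ cos θ ) = arcsin(-0.819494) = -55.034°.
Then Δλ = atan2(0.001796, 0.324728) = 0.005530 rad, from sin θ sin δ cos φ₁ over cos δ − sin φ₁ sin φ₂.
Hence λ₂ = 136.148° + 0.317° = 136.465°.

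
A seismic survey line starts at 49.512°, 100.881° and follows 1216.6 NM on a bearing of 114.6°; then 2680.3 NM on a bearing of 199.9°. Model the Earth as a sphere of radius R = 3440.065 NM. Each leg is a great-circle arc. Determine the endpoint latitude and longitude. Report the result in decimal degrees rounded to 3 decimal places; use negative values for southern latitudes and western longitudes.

latitude -4.440°, longitude 110.660°

Apply the spherical direct solution leg by leg, carrying full precision between legs.
Leg 1: from (49.512°, 100.881°), δ = 1216.6/3440.065 = 0.353656 rad, θ = 114.6° → φ = 38.306°, λ = 124.540°.
Leg 2: from (38.306°, 124.540°), δ = 2680.3/3440.065 = 0.779142 rad, θ = 199.9° → φ = -4.440°, λ = 110.660°.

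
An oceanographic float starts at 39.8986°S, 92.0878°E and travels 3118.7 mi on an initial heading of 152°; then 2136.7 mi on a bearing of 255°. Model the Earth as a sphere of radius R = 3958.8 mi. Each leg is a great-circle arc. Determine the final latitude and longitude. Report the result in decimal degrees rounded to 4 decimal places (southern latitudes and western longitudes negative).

Apply the spherical direct solution leg by leg, carrying full precision between legs.
Leg 1: from (-39.8986°, 92.0878°), δ = 3118.7/3958.8 = 0.787789 rad, θ = 152° → φ = -68.8436°, λ = 159.3061°.
Leg 2: from (-68.8436°, 159.3061°), δ = 2136.7/3958.8 = 0.539734 rad, θ = 255° → φ = -57.9981°, λ = 89.8031°.

latitude -57.9981°, longitude 89.8031°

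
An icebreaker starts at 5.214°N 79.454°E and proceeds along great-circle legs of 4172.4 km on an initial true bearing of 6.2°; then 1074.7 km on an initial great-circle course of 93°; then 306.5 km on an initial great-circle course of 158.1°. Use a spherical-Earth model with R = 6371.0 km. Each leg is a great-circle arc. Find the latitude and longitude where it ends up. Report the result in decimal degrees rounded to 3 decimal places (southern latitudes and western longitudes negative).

Apply the spherical direct solution leg by leg, carrying full precision between legs.
Leg 1: from (5.214°, 79.454°), δ = 4172.4/6371 = 0.654905 rad, θ = 6.2° → φ = 42.461°, λ = 84.570°.
Leg 2: from (42.461°, 84.570°), δ = 1074.7/6371 = 0.168686 rad, θ = 93° → φ = 41.226°, λ = 97.450°.
Leg 3: from (41.226°, 97.450°), δ = 306.5/6371 = 0.048109 rad, θ = 158.1° → φ = 38.660°, λ = 98.766°.

latitude 38.660°, longitude 98.766°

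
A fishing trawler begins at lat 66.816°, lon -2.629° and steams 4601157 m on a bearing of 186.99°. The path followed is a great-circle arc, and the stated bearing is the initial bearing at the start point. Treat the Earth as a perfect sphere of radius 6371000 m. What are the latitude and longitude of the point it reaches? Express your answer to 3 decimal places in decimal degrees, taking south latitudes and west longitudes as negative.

δ = 4601157/6371000 = 0.722203 rad (41.3792°).
Start latitude φ₁ = 1.166159 rad; initial bearing θ = 3.263591 rad.
sin φ₂ = sin φ₁ cos δ + cos φ₁ sin δ cos θ = (0.919245)(0.750351) + (0.393685)(0.661039)(-0.992567) = 0.431450
φ₂ = asin(0.431450) = 0.446099 rad = 25.560°.
For the longitude increment, Δλ = atan2( sin θ sin δ cos φ₁, cos δ − sin φ₁ sin φ₂ ) = atan2(-0.031670, 0.353743) = -5.116°.
λ₂ = -2.629° + -5.116° = -7.745°.

latitude 25.560°, longitude -7.745°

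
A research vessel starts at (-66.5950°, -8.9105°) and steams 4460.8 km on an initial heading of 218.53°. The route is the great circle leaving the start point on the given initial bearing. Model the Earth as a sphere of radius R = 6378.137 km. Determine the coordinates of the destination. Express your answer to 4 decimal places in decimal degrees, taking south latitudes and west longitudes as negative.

δ = 4460.8/6378.137 = 0.699389 rad (40.0720°).
Converting: φ₁ = -1.162302 rad, θ = 3.814068 rad.
sin φ₂ = sin φ₁ cos δ + cos φ₁ sin δ cos θ = (-0.917720)(0.765236) + (0.397228)(0.643750)(-0.782282) = -0.902314
φ₂ = asin(-0.902314) = -1.125107 rad = -64.4639°.
Δλ = atan2( sin θ sin δ cos φ₁ , cos δ − sin φ₁ sin φ₂ ) = atan2(-0.159292, -0.062836) = -1.946527 rad = -111.5278°.
λ₂ = λ₁ + Δλ = -120.4383°.

latitude -64.4639°, longitude -120.4383°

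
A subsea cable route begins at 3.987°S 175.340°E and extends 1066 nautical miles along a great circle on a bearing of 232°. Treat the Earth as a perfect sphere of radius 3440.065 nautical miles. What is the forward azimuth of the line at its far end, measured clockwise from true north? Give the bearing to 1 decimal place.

The arc subtends δ = 1066/3440.065 = 0.309878 rad at the centre.
With φ₁ = -3.987° = -0.069586 rad and θ = 232° = 4.049164 rad:
Applying the spherical law of cosines for sides, sin φ₂ = sin φ₁ cos δ + cos φ₁ sin δ cos θ = -0.253505, so φ₂ = -14.685°.
For the longitude increment, Δλ = atan2( sin θ sin δ cos φ₁, cos δ − sin φ₁ sin φ₂ ) = atan2(-0.239716, 0.934745) = -14.384°.
Hence λ₂ = 175.340° + -14.384° = 160.956°.
The forward bearing on arrival equals the back-azimuth from the destination plus 180°.
Back-azimuth from P₂ (-14.7°, 161.0°) to P₁ (-4.0°, 175.3°), with Δλ' = λ₁ − λ₂ = 14.4°: atan2( sin Δλ' cos φ₁ , cos φ₂ sin φ₁ − sin φ₂ cos φ₁ cos Δλ' ) = 54.4°.
Final bearing = (54.4° + 180°) mod 360° = 234.4°.

final bearing 234.4°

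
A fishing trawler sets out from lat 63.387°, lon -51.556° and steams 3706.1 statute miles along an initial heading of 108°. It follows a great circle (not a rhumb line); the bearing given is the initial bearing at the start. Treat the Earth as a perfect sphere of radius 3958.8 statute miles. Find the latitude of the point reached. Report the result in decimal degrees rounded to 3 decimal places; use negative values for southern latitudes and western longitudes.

latitude 24.746°

Angular distance δ = d/R = 3706.1 / 3958.8 = 0.936168 rad.
Converting: φ₁ = 1.106312 rad, θ = 1.884956 rad.
Destination latitude: φ₂ = arcsin( sin φ₁ cos δ + cos φ₁ sin δ cos θ ) = arcsin(0.418590) = 24.746°.
Δλ = atan2( sin θ sin δ cos φ₁ , cos δ − sin φ₁ sin φ₂ ) = atan2(0.343084, 0.218637) = 1.003422 rad = 57.492°.
λ₂ = λ₁ + Δλ = 5.936°.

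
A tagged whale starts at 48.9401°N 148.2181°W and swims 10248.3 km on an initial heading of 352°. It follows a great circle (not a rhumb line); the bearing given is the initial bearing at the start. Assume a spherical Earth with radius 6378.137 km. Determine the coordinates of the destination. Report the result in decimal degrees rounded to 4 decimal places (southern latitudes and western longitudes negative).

latitude 38.5284°, longitude 42.0228°

The arc subtends δ = 10248.3/6378.137 = 1.606786 rad at the centre.
With φ₁ = 48.9401° = 0.854166 rad and θ = 352° = 6.143559 rad:
Applying the spherical law of cosines for sides, sin φ₂ = sin φ₁ cos δ + cos φ₁ sin δ cos θ = 0.622903, so φ₂ = 38.5284°.
Then Δλ = atan2(-0.091356, -0.505665) = -2.962855 rad, from sin θ sin δ cos φ₁ over cos δ − sin φ₁ sin φ₂.
λ₂ = -148.2181° + -169.7591° = -317.9772°, normalized to (−180°, 180°] → 42.0228°.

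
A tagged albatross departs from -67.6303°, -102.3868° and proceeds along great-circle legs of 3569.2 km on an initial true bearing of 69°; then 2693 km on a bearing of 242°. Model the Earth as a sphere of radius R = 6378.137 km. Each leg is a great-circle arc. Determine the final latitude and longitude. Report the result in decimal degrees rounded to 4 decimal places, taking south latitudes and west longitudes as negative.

Apply the spherical direct solution leg by leg, carrying full precision between legs.
Leg 1: from (-67.6303°, -102.3868°), δ = 3569.2/6378.137 = 0.559599 rad, θ = 69° → φ = -45.3402°, λ = -57.5519°.
Leg 2: from (-45.3402°, -57.5519°), δ = 2693/6378.137 = 0.422224 rad, θ = 242° → φ = -51.6332°, λ = -93.2091°.

latitude -51.6332°, longitude -93.2091°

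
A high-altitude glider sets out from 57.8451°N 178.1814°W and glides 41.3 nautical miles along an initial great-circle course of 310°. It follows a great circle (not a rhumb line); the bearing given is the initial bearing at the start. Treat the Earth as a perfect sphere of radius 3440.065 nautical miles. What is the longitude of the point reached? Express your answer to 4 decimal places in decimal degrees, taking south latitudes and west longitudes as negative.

longitude -179.1837°

Central angle δ = d/R = 0.012006 rad.
Converting: φ₁ = 1.009587 rad, θ = 5.410521 rad.
sin φ₂ = sin φ₁ cos δ + cos φ₁ sin δ cos θ = (0.846612)(0.999928) + (0.532210)(0.012005)(0.642788) = 0.850658
φ₂ = asin(0.850658) = 1.017236 rad = 58.2833°.
Δλ = atan2( sin θ sin δ cos φ₁ , cos δ − sin φ₁ sin φ₂ ) = atan2(-0.004895, 0.279750) = -0.017494 rad = -1.0023°.
λ₂ = -178.1814° + -1.0023° = -179.1837°.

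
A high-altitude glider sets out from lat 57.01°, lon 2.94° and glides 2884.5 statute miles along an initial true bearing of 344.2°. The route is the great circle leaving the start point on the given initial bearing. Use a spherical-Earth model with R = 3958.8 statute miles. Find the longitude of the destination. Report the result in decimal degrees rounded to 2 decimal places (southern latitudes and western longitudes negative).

longitude -122.94°

Angular distance δ = d/R = 2884.5 / 3958.8 = 0.728630 rad.
Converting: φ₁ = 0.995012 rad, θ = 6.007423 rad.
Destination latitude: φ₂ = arcsin( sin φ₁ cos δ + cos φ₁ sin δ cos θ ) = arcsin(0.974644) = 77.07°.
Then Δλ = atan2(-0.098715, -0.071410) = -2.197055 rad, from sin θ sin δ cos φ₁ over cos δ − sin φ₁ sin φ₂.
λ₂ = λ₁ + Δλ = -122.94°.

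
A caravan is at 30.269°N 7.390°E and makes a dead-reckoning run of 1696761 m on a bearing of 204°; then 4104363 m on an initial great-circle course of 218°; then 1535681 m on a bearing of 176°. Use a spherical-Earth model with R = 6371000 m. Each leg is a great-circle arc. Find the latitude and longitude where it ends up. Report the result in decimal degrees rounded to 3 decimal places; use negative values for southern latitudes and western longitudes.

latitude -27.174°, longitude -20.277°

Apply the spherical direct solution leg by leg, carrying full precision between legs.
Leg 1: from (30.269°, 7.390°), δ = 1696761/6371000 = 0.266326 rad, θ = 204° → φ = 16.179°, λ = 0.990°.
Leg 2: from (16.179°, 0.990°), δ = 4104363/6371000 = 0.644226 rad, θ = 218° → φ = -13.399°, λ = -21.350°.
Leg 3: from (-13.399°, -21.350°), δ = 1535681/6371000 = 0.241042 rad, θ = 176° → φ = -27.174°, λ = -20.277°.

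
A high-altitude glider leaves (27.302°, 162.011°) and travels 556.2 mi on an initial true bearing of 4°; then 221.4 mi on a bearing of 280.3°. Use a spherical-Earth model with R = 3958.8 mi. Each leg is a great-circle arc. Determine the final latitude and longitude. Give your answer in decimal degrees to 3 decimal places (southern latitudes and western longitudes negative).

Apply the spherical direct solution leg by leg, carrying full precision between legs.
Leg 1: from (27.302°, 162.011°), δ = 556.2/3958.8 = 0.140497 rad, θ = 4° → φ = 35.331°, λ = 162.697°.
Leg 2: from (35.331°, 162.697°), δ = 221.4/3958.8 = 0.055926 rad, θ = 280.3° → φ = 35.841°, λ = 158.807°.

latitude 35.841°, longitude 158.807°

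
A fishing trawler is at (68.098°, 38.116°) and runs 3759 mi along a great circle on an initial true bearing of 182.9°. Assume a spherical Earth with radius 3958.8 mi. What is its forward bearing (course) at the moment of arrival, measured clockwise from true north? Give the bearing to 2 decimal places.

final bearing 181.11°

δ = 3759/3958.8 = 0.949530 rad (54.4041°).
Start latitude φ₁ = 1.188534 rad; initial bearing θ = 3.192207 rad.
Applying the spherical law of cosines for sides, sin φ₂ = sin φ₁ cos δ + cos φ₁ sin δ cos θ = 0.237124, so φ₂ = 13.717°.
Then Δλ = atan2(-0.015346, 0.362056) = -0.042360 rad, from sin θ sin δ cos φ₁ over cos δ − sin φ₁ sin φ₂.
λ₂ = λ₁ + Δλ = 35.689°.
The forward bearing on arrival equals the back-azimuth from the destination plus 180°.
Back-azimuth from P₂ (13.72°, 35.69°) to P₁ (68.10°, 38.12°), with Δλ' = λ₁ − λ₂ = 2.43°: atan2( sin Δλ' cos φ₁ , cos φ₂ sin φ₁ − sin φ₂ cos φ₁ cos Δλ' ) = 1.11°.
Final bearing = (1.11° + 180°) mod 360° = 181.11°.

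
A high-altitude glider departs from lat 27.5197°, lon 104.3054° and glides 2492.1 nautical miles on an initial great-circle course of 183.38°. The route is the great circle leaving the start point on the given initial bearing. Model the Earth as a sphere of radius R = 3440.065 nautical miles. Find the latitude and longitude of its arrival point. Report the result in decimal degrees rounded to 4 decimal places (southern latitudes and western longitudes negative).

latitude -13.9270°, longitude 101.9983°

The arc subtends δ = 2492.1/3440.065 = 0.724434 rad at the centre.
With φ₁ = 27.5197° = 0.480309 rad and θ = 183.38° = 3.200585 rad:
Applying the spherical law of cosines for sides, sin φ₂ = sin φ₁ cos δ + cos φ₁ sin δ cos θ = -0.240685, so φ₂ = -13.9270°.
Δλ = atan2( sin θ sin δ cos φ₁ , cos δ − sin φ₁ sin φ₂ ) = atan2(-0.034651, 0.860084) = -0.040266 rad = -2.3071°.
Hence λ₂ = 104.3054° + -2.3071° = 101.9983°.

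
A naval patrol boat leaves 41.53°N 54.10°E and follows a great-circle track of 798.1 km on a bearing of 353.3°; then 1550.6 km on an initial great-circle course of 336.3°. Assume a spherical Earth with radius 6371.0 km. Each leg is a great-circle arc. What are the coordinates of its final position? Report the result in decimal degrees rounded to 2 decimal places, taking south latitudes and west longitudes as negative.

Apply the spherical direct solution leg by leg, carrying full precision between legs.
Leg 1: from (41.53°, 54.10°), δ = 798.1/6371 = 0.125271 rad, θ = 353.3° → φ = 48.65°, λ = 52.84°.
Leg 2: from (48.65°, 52.84°), δ = 1550.6/6371 = 0.243384 rad, θ = 336.3° → φ = 60.97°, λ = 41.32°.

latitude 60.97°, longitude 41.32°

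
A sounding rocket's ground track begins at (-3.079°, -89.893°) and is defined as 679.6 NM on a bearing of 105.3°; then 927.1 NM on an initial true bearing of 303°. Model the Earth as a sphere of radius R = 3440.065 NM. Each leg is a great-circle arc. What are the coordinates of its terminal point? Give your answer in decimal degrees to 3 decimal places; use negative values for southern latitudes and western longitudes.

Apply the spherical direct solution leg by leg, carrying full precision between legs.
Leg 1: from (-3.079°, -89.893°), δ = 679.6/3440.065 = 0.197554 rad, θ = 105.3° → φ = -5.992°, λ = -78.919°.
Leg 2: from (-5.992°, -78.919°), δ = 927.1/3440.065 = 0.269501 rad, θ = 303° → φ = 2.499°, λ = -91.835°.

latitude 2.499°, longitude -91.835°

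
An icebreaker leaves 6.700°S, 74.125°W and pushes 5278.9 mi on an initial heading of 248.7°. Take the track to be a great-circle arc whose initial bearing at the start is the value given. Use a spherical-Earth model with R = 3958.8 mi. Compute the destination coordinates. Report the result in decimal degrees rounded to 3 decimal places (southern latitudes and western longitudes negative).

δ = 5278.9/3958.8 = 1.333460 rad (76.4016°).
With φ₁ = -6.700° = -0.116937 rad and θ = 248.7° = 4.340634 rad:
Destination latitude: φ₂ = arcsin( sin φ₁ cos δ + cos φ₁ sin δ cos θ ) = arcsin(-0.378088) = -22.215°.
For the longitude increment, Δλ = atan2( sin θ sin δ cos φ₁, cos δ − sin φ₁ sin φ₂ ) = atan2(-0.899389, 0.191003) = -78.010°.
λ₂ = λ₁ + Δλ = -152.135°.

latitude -22.215°, longitude -152.135°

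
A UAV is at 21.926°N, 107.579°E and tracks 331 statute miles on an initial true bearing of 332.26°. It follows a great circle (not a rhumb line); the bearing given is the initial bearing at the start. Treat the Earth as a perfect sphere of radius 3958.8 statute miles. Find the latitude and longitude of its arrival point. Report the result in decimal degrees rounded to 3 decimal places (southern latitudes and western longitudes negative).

Central angle δ = d/R = 0.083611 rad.
Start latitude φ₁ = 0.382681 rad; initial bearing θ = 5.799031 rad.
Destination latitude: φ₂ = arcsin( sin φ₁ cos δ + cos φ₁ sin δ cos θ ) = arcsin(0.440673) = 26.147°.
Then Δλ = atan2(-0.036061, 0.831955) = -0.043317 rad, from sin θ sin δ cos φ₁ over cos δ − sin φ₁ sin φ₂.
Hence λ₂ = 107.579° + -2.482° = 105.097°.

latitude 26.147°, longitude 105.097°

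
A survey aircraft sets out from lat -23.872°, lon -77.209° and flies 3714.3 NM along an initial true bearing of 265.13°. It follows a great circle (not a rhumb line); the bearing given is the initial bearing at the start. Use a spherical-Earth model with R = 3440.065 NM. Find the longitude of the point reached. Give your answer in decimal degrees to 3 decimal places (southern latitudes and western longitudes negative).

δ = 3714.3/3440.065 = 1.079718 rad (61.8633°).
Converting: φ₁ = -0.416645 rad, θ = 4.627391 rad.
sin φ₂ = sin φ₁ cos δ + cos φ₁ sin δ cos θ = (-0.404695)(0.471577) + (0.914452)(0.881825)(-0.084895) = -0.259303
φ₂ = asin(-0.259303) = -0.262301 rad = -15.029°.
For the longitude increment, Δλ = atan2( sin θ sin δ cos φ₁, cos δ − sin φ₁ sin φ₂ ) = atan2(-0.803475, 0.366638) = -65.472°.
λ₂ = -77.209° + -65.472° = -142.681°.

longitude -142.681°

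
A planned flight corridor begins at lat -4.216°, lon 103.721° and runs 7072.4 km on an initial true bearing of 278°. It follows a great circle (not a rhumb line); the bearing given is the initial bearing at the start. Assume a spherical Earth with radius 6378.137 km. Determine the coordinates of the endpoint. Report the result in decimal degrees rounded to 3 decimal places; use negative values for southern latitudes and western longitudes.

δ = 7072.4/6378.137 = 1.108850 rad (63.5325°).
Converting: φ₁ = -0.073583 rad, θ = 4.852015 rad.
Applying the spherical law of cosines for sides, sin φ₂ = sin φ₁ cos δ + cos φ₁ sin δ cos θ = 0.091483, so φ₂ = 5.249°.
For the longitude increment, Δλ = atan2( sin θ sin δ cos φ₁, cos δ − sin φ₁ sin φ₂ ) = atan2(-0.884076, 0.452416) = -62.899°.
Hence λ₂ = 103.721° + -62.899° = 40.822°.

latitude 5.249°, longitude 40.822°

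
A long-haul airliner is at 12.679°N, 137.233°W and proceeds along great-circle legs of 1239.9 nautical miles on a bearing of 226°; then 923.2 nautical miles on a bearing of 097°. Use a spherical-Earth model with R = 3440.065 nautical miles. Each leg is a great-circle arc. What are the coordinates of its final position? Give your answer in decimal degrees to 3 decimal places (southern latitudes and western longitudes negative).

latitude -3.711°, longitude -136.646°

Apply the spherical direct solution leg by leg, carrying full precision between legs.
Leg 1: from (12.679°, -137.233°), δ = 1239.9/3440.065 = 0.360429 rad, θ = 226° → φ = -1.927°, λ = -151.938°.
Leg 2: from (-1.927°, -151.938°), δ = 923.2/3440.065 = 0.268367 rad, θ = 97° → φ = -3.711°, λ = -136.646°.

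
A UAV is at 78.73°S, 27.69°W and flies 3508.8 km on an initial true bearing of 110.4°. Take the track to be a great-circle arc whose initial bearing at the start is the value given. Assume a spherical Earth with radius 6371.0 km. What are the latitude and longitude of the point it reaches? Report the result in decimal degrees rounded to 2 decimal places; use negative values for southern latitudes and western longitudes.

latitude -60.62°, longitude 63.75°

Central angle δ = d/R = 0.550746 rad.
Start latitude φ₁ = -1.374098 rad; initial bearing θ = 1.926843 rad.
Destination latitude: φ₂ = arcsin( sin φ₁ cos δ + cos φ₁ sin δ cos θ ) = arcsin(-0.871353) = -60.62°.
Δλ = atan2( sin θ sin δ cos φ₁ , cos δ − sin φ₁ sin φ₂ ) = atan2(0.095860, -0.002416) = 1.595996 rad = 91.44°.
λ₂ = λ₁ + Δλ = 63.75°.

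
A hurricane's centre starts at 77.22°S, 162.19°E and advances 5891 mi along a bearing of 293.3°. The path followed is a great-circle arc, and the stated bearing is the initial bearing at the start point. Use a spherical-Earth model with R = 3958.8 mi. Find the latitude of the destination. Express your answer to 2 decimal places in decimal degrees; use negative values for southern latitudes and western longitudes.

latitude 0.38°

The arc subtends δ = 5891/3958.8 = 1.488077 rad at the centre.
Converting: φ₁ = -1.347743 rad, θ = 5.119051 rad.
sin φ₂ = sin φ₁ cos δ + cos φ₁ sin δ cos θ = (-0.975227)(0.082625) + (0.221208)(0.996581)(0.395546) = 0.006621
φ₂ = asin(0.006621) = 0.006621 rad = 0.38°.
Δλ = atan2( sin θ sin δ cos φ₁ , cos δ − sin φ₁ sin φ₂ ) = atan2(-0.202473, 0.089082) = -1.156317 rad = -66.25°.
λ₂ = λ₁ + Δλ = 95.94°.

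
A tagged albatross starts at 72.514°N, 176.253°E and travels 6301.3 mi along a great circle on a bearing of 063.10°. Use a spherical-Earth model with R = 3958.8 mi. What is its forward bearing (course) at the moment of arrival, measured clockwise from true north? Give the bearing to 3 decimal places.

δ = 6301.3/3958.8 = 1.591720 rad (91.1988°).
Converting: φ₁ = 1.265608 rad, θ = 1.101303 rad.
Destination latitude: φ₂ = arcsin( sin φ₁ cos δ + cos φ₁ sin δ cos θ ) = arcsin(0.115959) = 6.659°.
Then Δλ = atan2(0.267902, -0.131523) = 2.027167 rad, from sin θ sin δ cos φ₁ over cos δ − sin φ₁ sin φ₂.
λ₂ = 176.253° + 116.148° = 292.401°, normalized to (−180°, 180°] → -67.599°.
The forward bearing on arrival equals the back-azimuth from the destination plus 180°.
Back-azimuth from P₂ (6.659°, -67.599°) to P₁ (72.514°, 176.253°), with Δλ' = λ₁ − λ₂ = 243.852°: atan2( sin Δλ' cos φ₁ , cos φ₂ sin φ₁ − sin φ₂ cos φ₁ cos Δλ' ) = 344.349°.
Final bearing = (344.349° + 180°) mod 360° = 164.349°.

final bearing 164.349°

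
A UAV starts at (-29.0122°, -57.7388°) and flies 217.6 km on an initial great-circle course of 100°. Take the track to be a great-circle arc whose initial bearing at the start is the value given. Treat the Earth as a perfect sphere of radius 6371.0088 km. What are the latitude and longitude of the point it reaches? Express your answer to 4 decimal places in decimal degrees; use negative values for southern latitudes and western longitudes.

Angular distance δ = d/R = 217.6 / 6371.0088 = 0.034155 rad.
Converting: φ₁ = -0.506358 rad, θ = 1.745329 rad.
Destination latitude: φ₂ = arcsin( sin φ₁ cos δ + cos φ₁ sin δ cos θ ) = arcsin(-0.489899) = -29.3339°.
Then Δλ = atan2(0.029409, 0.761818) = 0.038585 rad, from sin θ sin δ cos φ₁ over cos δ − sin φ₁ sin φ₂.
λ₂ = -57.7388° + 2.2108° = -55.5280°.

latitude -29.3339°, longitude -55.5280°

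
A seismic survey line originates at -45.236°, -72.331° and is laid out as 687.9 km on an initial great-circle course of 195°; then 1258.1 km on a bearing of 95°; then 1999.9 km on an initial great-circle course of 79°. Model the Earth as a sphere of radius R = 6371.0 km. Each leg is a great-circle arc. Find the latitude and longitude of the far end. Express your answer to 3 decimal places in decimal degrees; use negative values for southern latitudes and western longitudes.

latitude -44.398°, longitude -31.774°

Apply the spherical direct solution leg by leg, carrying full precision between legs.
Leg 1: from (-45.236°, -72.331°), δ = 687.9/6371 = 0.107974 rad, θ = 195° → φ = -51.185°, λ = -74.881°.
Leg 2: from (-51.185°, -74.881°), δ = 1258.1/6371 = 0.197473 rad, θ = 95° → φ = -50.783°, λ = -56.875°.
Leg 3: from (-50.783°, -56.875°), δ = 1999.9/6371 = 0.313907 rad, θ = 79° → φ = -44.398°, λ = -31.774°.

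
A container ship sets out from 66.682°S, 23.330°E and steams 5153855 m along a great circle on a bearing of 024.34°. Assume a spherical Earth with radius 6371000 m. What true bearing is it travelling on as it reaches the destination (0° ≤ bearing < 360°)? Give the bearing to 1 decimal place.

Central angle δ = d/R = 0.808955 rad.
With φ₁ = -66.682° = -1.163820 rad and θ = 24.34° = 0.424813 rad:
Applying the spherical law of cosines for sides, sin φ₂ = sin φ₁ cos δ + cos φ₁ sin δ cos θ = -0.372921, so φ₂ = -21.896°.
Δλ = atan2( sin θ sin δ cos φ₁ , cos δ − sin φ₁ sin φ₂ ) = atan2(0.118045, 0.347793) = 0.327211 rad = 18.748°.
Hence λ₂ = 23.330° + 18.748° = 42.078°.
The forward bearing on arrival equals the back-azimuth from the destination plus 180°.
Back-azimuth from P₂ (-21.9°, 42.1°) to P₁ (-66.7°, 23.3°), with Δλ' = λ₁ − λ₂ = -18.7°: atan2( sin Δλ' cos φ₁ , cos φ₂ sin φ₁ − sin φ₂ cos φ₁ cos Δλ' ) = 190.1°.
Final bearing = (190.1° + 180°) mod 360° = 10.1°.

final bearing 10.1°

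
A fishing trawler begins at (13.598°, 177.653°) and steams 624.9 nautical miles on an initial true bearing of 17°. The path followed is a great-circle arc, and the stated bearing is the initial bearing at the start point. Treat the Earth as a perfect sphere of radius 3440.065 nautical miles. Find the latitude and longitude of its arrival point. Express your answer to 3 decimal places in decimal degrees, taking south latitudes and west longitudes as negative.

δ = 624.9/3440.065 = 0.181654 rad (10.4080°).
Start latitude φ₁ = 0.237330 rad; initial bearing θ = 0.296706 rad.
Applying the spherical law of cosines for sides, sin φ₂ = sin φ₁ cos δ + cos φ₁ sin δ cos θ = 0.399159, so φ₂ = 23.526°.
For the longitude increment, Δλ = atan2( sin θ sin δ cos φ₁, cos δ − sin φ₁ sin φ₂ ) = atan2(0.051338, 0.889701) = 3.302°.
λ₂ = 177.653° + 3.302° = 180.955°, normalized to (−180°, 180°] → -179.045°.

latitude 23.526°, longitude -179.045°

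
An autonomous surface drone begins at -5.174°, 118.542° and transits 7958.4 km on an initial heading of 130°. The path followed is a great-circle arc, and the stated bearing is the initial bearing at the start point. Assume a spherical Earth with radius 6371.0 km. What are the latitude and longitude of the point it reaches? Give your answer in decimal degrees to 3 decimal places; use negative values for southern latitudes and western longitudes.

δ = 7958.4/6371 = 1.249160 rad (71.5716°).
Converting: φ₁ = -0.090303 rad, θ = 2.268928 rad.
Applying the spherical law of cosines for sides, sin φ₂ = sin φ₁ cos δ + cos φ₁ sin δ cos θ = -0.635848, so φ₂ = -39.483°.
For the longitude increment, Δλ = atan2( sin θ sin δ cos φ₁, cos δ − sin φ₁ sin φ₂ ) = atan2(0.723800, 0.258778) = 70.327°.
λ₂ = 118.542° + 70.327° = 188.869°, normalized to (−180°, 180°] → -171.131°.

latitude -39.483°, longitude -171.131°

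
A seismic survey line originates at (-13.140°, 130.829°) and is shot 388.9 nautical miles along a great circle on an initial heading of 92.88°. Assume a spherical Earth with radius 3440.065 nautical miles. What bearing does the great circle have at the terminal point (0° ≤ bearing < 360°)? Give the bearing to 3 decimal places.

final bearing 91.353°

The arc subtends δ = 388.9/3440.065 = 0.113050 rad at the centre.
Converting: φ₁ = -0.229336 rad, θ = 1.621062 rad.
sin φ₂ = sin φ₁ cos δ + cos φ₁ sin δ cos θ = (-0.227331)(0.993617) + (0.973817)(0.112810)(-0.050244) = -0.231400
φ₂ = asin(-0.231400) = -0.233516 rad = -13.379°.
Δλ = atan2( sin θ sin δ cos φ₁ , cos δ − sin φ₁ sin φ₂ ) = atan2(0.109717, 0.941012) = 0.116071 rad = 6.650°.
λ₂ = 130.829° + 6.650° = 137.479°.
The forward bearing on arrival equals the back-azimuth from the destination plus 180°.
Back-azimuth from P₂ (-13.379°, 137.479°) to P₁ (-13.140°, 130.829°), with Δλ' = λ₁ − λ₂ = -6.650°: atan2( sin Δλ' cos φ₁ , cos φ₂ sin φ₁ − sin φ₂ cos φ₁ cos Δλ' ) = 271.353°.
Final bearing = (271.353° + 180°) mod 360° = 91.353°.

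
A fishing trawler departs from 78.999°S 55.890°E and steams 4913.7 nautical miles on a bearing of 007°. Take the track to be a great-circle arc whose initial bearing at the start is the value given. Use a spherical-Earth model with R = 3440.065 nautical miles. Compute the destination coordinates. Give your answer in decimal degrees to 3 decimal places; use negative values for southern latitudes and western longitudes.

latitude 2.760°, longitude 62.827°

Angular distance δ = d/R = 4913.7 / 3440.065 = 1.428374 rad.
With φ₁ = -78.999° = -1.378793 rad and θ = 7° = 0.122173 rad:
sin φ₂ = sin φ₁ cos δ + cos φ₁ sin δ cos θ = (-0.981624)(0.141941) + (0.190826)(0.989875)(0.992546) = 0.048153
φ₂ = asin(0.048153) = 0.048172 rad = 2.760°.
Δλ = atan2( sin θ sin δ cos φ₁ , cos δ − sin φ₁ sin φ₂ ) = atan2(0.023020, 0.189210) = 0.121071 rad = 6.937°.
λ₂ = 55.890° + 6.937° = 62.827°.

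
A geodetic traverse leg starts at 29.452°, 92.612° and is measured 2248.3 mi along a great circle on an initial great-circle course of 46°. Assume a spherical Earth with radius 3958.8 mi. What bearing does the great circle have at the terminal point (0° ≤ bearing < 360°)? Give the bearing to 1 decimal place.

final bearing 68.6°

Central angle δ = d/R = 0.567925 rad.
With φ₁ = 29.452° = 0.514034 rad and θ = 46° = 0.802851 rad:
sin φ₂ = sin φ₁ cos δ + cos φ₁ sin δ cos θ = (0.491694)(0.843019) + (0.870768)(0.537884)(0.694658) = 0.739866
φ₂ = asin(0.739866) = 0.832871 rad = 47.720°.
Δλ = atan2( sin θ sin δ cos φ₁ , cos δ − sin φ₁ sin φ₂ ) = atan2(0.336918, 0.479231) = 0.612763 rad = 35.109°.
λ₂ = λ₁ + Δλ = 127.721°.
The forward bearing on arrival equals the back-azimuth from the destination plus 180°.
Back-azimuth from P₂ (47.7°, 127.7°) to P₁ (29.5°, 92.6°), with Δλ' = λ₁ − λ₂ = -35.1°: atan2( sin Δλ' cos φ₁ , cos φ₂ sin φ₁ − sin φ₂ cos φ₁ cos Δλ' ) = 248.6°.
Final bearing = (248.6° + 180°) mod 360° = 68.6°.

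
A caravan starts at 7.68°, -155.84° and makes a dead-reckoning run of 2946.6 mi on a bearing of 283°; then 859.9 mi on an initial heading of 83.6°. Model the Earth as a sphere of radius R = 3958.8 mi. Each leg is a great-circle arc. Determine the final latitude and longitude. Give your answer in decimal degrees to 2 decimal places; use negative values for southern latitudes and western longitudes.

Apply the spherical direct solution leg by leg, carrying full precision between legs.
Leg 1: from (7.68°, -155.84°), δ = 2946.6/3958.8 = 0.744316 rad, θ = 283° → φ = 14.44°, λ = 161.19°.
Leg 2: from (14.44°, 161.19°), δ = 859.9/3958.8 = 0.217212 rad, θ = 83.6° → φ = 15.47°, λ = 174.03°.

latitude 15.47°, longitude 174.03°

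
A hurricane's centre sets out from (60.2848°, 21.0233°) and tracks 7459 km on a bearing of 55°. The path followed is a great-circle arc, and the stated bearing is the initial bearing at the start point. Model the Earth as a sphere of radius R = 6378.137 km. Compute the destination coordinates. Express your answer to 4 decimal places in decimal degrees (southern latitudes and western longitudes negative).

The arc subtends δ = 7459/6378.137 = 1.169464 rad at the centre.
With φ₁ = 60.2848° = 1.052168 rad and θ = 55° = 0.959931 rad:
Destination latitude: φ₂ = arcsin( sin φ₁ cos δ + cos φ₁ sin δ cos θ ) = arcsin(0.601000) = 36.9415°.
For the longitude increment, Δλ = atan2( sin θ sin δ cos φ₁, cos δ − sin φ₁ sin φ₂ ) = atan2(0.373781, -0.131323) = 109.3582°.
λ₂ = 21.0233° + 109.3582° = 130.3815°.

latitude 36.9415°, longitude 130.3815°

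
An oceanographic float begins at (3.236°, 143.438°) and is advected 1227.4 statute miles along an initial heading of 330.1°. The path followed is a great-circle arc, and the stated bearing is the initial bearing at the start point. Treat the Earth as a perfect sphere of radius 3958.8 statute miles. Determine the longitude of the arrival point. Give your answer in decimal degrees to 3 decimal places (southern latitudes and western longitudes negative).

longitude 134.208°

δ = 1227.4/3958.8 = 0.310043 rad (17.7642°).
Converting: φ₁ = 0.056479 rad, θ = 5.761332 rad.
sin φ₂ = sin φ₁ cos δ + cos φ₁ sin δ cos θ = (0.056449)(0.952320) + (0.998405)(0.305100)(0.866897) = 0.317826
φ₂ = asin(0.317826) = 0.323436 rad = 18.531°.
Δλ = atan2( sin θ sin δ cos φ₁ , cos δ − sin φ₁ sin φ₂ ) = atan2(-0.151846, 0.934379) = -0.161102 rad = -9.230°.
Hence λ₂ = 143.438° + -9.230° = 134.208°.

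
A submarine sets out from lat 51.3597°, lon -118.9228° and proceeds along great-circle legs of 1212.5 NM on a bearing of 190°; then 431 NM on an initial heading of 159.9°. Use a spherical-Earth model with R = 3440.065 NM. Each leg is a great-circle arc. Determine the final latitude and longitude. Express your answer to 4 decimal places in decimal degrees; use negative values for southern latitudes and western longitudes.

Apply the spherical direct solution leg by leg, carrying full precision between legs.
Leg 1: from (51.3597°, -118.9228°), δ = 1212.5/3440.065 = 0.352464 rad, θ = 190° → φ = 31.3845°, λ = -122.9494°.
Leg 2: from (31.3845°, -122.9494°), δ = 431/3440.065 = 0.125288 rad, θ = 159.9° → φ = 24.6148°, λ = -120.2419°.

latitude 24.6148°, longitude -120.2419°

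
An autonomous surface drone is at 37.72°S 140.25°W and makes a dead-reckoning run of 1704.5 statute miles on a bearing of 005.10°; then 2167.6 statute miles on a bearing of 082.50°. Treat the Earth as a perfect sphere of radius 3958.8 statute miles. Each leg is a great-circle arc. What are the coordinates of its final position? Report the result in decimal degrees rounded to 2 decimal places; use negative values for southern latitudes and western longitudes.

Apply the spherical direct solution leg by leg, carrying full precision between legs.
Leg 1: from (-37.72°, -140.25°), δ = 1704.5/3958.8 = 0.430560 rad, θ = 5.1° → φ = -13.13°, λ = -138.07°.
Leg 2: from (-13.13°, -138.07°), δ = 2167.6/3958.8 = 0.547540 rad, θ = 82.5° → φ = -7.34°, λ = -106.71°.

latitude -7.34°, longitude -106.71°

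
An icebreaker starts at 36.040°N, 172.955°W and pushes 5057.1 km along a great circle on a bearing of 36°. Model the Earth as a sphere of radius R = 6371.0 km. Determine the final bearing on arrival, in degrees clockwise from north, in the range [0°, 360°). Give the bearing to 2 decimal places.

Angular distance δ = d/R = 5057.1 / 6371 = 0.793769 rad.
With φ₁ = 36.040° = 0.629017 rad and θ = 36° = 0.628319 rad:
Destination latitude: φ₂ = arcsin( sin φ₁ cos δ + cos φ₁ sin δ cos θ ) = arcsin(0.878958) = 61.517°.
For the longitude increment, Δλ = atan2( sin θ sin δ cos φ₁, cos δ − sin φ₁ sin φ₂ ) = atan2(0.338880, 0.184029) = 61.496°.
λ₂ = -172.955° + 61.496° = -111.459°.
The forward bearing on arrival equals the back-azimuth from the destination plus 180°.
Back-azimuth from P₂ (61.52°, -111.46°) to P₁ (36.04°, -172.96°), with Δλ' = λ₁ − λ₂ = -61.50°: atan2( sin Δλ' cos φ₁ , cos φ₂ sin φ₁ − sin φ₂ cos φ₁ cos Δλ' ) = 265.29°.
Final bearing = (265.29° + 180°) mod 360° = 85.29°.

final bearing 85.29°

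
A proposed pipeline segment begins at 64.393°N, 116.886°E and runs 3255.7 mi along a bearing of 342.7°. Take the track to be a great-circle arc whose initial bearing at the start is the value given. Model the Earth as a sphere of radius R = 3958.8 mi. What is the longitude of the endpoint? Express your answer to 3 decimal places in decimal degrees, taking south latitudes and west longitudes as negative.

longitude -30.212°

Central angle δ = d/R = 0.822396 rad.
Converting: φ₁ = 1.123870 rad, θ = 5.981243 rad.
sin φ₂ = sin φ₁ cos δ + cos φ₁ sin δ cos θ = (0.901780)(0.680468) + (0.432196)(0.732778)(0.954761) = 0.916008
φ₂ = asin(0.916008) = 1.158014 rad = 66.349°.
Δλ = atan2( sin θ sin δ cos φ₁ , cos δ − sin φ₁ sin φ₂ ) = atan2(-0.094180, -0.145570) = -2.567349 rad = -147.098°.
λ₂ = λ₁ + Δλ = -30.212°.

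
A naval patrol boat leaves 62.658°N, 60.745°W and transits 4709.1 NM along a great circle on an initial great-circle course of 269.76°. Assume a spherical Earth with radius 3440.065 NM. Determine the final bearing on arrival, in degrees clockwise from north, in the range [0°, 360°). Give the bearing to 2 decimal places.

final bearing 207.81°

δ = 4709.1/3440.065 = 1.368899 rad (78.4321°).
Converting: φ₁ = 1.093588 rad, θ = 4.708200 rad.
Destination latitude: φ₂ = arcsin( sin φ₁ cos δ + cos φ₁ sin δ cos θ ) = arcsin(0.176241) = 10.151°.
Δλ = atan2( sin θ sin δ cos φ₁ , cos δ − sin φ₁ sin φ₂ ) = atan2(-0.449967, 0.043977) = -1.473371 rad = -84.418°.
λ₂ = -60.745° + -84.418° = -145.163°.
The forward bearing on arrival equals the back-azimuth from the destination plus 180°.
Back-azimuth from P₂ (10.15°, -145.16°) to P₁ (62.66°, -60.74°), with Δλ' = λ₁ − λ₂ = 84.42°: atan2( sin Δλ' cos φ₁ , cos φ₂ sin φ₁ − sin φ₂ cos φ₁ cos Δλ' ) = 27.81°.
Final bearing = (27.81° + 180°) mod 360° = 207.81°.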